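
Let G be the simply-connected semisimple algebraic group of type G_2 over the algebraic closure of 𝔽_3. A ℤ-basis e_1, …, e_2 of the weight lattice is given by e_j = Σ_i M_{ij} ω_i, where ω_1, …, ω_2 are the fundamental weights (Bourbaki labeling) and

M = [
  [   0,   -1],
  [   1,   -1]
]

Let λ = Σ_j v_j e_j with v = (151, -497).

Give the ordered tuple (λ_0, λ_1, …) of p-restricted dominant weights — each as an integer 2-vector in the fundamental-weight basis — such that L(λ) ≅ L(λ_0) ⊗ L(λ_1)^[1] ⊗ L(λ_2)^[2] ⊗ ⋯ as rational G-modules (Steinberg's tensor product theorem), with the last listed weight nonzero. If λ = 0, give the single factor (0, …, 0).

Compute c_i = Σ_j M_{ij} v_j with v = (151, -497):
  c_1 = (0)·(151) + (-1)·(-497) = 497
  c_2 = (1)·(151) + (-1)·(-497) = 648
Expand coordinatewise in base 3:
  c_1 = 497 = 2·3^0 + 0·3^1 + 1·3^2 + 0·3^3 + 0·3^4 + 2·3^5
  c_2 = 648 = 0·3^0 + 0·3^1 + 0·3^2 + 0·3^3 + 2·3^4 + 2·3^5
Factor λ_0 = (2, 0)
Factor λ_1 = (0, 0)
Factor λ_2 = (1, 0)
Factor λ_3 = (0, 0)
Factor λ_4 = (0, 2)
Factor λ_5 = (2, 2)

((2, 0), (0, 0), (1, 0), (0, 0), (0, 2), (2, 2))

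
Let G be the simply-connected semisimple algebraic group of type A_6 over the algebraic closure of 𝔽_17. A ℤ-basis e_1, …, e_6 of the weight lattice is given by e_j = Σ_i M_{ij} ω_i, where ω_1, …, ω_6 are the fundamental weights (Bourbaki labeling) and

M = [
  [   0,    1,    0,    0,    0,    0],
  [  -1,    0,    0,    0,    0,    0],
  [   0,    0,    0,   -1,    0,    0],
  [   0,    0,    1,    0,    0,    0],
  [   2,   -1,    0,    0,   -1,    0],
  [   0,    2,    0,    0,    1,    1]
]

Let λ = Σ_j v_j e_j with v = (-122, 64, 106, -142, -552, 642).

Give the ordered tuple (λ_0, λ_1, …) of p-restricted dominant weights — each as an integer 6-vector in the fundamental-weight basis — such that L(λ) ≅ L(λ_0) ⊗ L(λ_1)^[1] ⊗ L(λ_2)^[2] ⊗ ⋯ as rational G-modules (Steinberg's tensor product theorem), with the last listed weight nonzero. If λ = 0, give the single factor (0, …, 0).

((13, 3, 6, 4, 6, 14), (3, 7, 8, 6, 14, 12))

ω-coordinates c = M·v, v = (-122, 64, 106, -142, -552, 642):
  c_1 = (0)·(-122) + (1)·(64) + (0)·(106) + (0)·(-142) + (0)·(-552) + (0)·(642) = 64
  c_2 = (-1)·(-122) + (0)·(64) + (0)·(106) + (0)·(-142) + (0)·(-552) + (0)·(642) = 122
  c_3 = (0)·(-122) + (0)·(64) + (0)·(106) + (-1)·(-142) + (0)·(-552) + (0)·(642) = 142
  c_4 = (0)·(-122) + (0)·(64) + (1)·(106) + (0)·(-142) + (0)·(-552) + (0)·(642) = 106
  c_5 = (2)·(-122) + (-1)·(64) + (0)·(106) + (0)·(-142) + (-1)·(-552) + (0)·(642) = 244
  c_6 = (0)·(-122) + (2)·(64) + (0)·(106) + (0)·(-142) + (1)·(-552) + (1)·(642) = 218
Expand coordinatewise in base 17:
  c_1 = 64 = 13·17^0 + 3·17^1
  c_2 = 122 = 3·17^0 + 7·17^1
  c_3 = 142 = 6·17^0 + 8·17^1
  c_4 = 106 = 4·17^0 + 6·17^1
  c_5 = 244 = 6·17^0 + 14·17^1
  c_6 = 218 = 14·17^0 + 12·17^1
p-restricted factor λ_0 = (13, 3, 6, 4, 6, 14)
p-restricted factor λ_1 = (3, 7, 8, 6, 14, 12)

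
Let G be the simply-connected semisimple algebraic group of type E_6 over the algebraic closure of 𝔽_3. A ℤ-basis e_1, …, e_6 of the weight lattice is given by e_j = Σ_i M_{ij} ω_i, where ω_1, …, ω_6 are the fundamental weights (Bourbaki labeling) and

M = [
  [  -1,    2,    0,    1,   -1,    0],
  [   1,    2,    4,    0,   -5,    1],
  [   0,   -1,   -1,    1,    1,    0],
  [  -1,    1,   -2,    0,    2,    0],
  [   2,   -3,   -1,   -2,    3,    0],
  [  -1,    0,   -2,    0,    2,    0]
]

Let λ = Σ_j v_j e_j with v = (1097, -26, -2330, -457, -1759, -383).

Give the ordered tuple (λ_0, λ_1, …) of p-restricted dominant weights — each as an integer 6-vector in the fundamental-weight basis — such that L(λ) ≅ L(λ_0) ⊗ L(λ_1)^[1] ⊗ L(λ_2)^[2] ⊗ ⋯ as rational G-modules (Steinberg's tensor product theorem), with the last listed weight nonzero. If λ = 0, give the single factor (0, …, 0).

((0, 2, 2, 1, 2, 0), (0, 0, 1, 0, 1, 0), (2, 0, 0, 2, 2, 2), (2, 2, 2, 0, 2, 1), (1, 1, 1, 0, 2, 0))

Converting to the ω-basis (c_i = row i of M dotted with v = (1097, -26, -2330, -457, -1759, -383)):
  c_1 = (-1)·(1097) + (2)·(-26) + (0)·(-2330) + (1)·(-457) + (-1)·(-1759) + (0)·(-383) = 153
  c_2 = (1)·(1097) + (2)·(-26) + (4)·(-2330) + (0)·(-457) + (-5)·(-1759) + (1)·(-383) = 137
  c_3 = (0)·(1097) + (-1)·(-26) + (-1)·(-2330) + (1)·(-457) + (1)·(-1759) + (0)·(-383) = 140
  c_4 = (-1)·(1097) + (1)·(-26) + (-2)·(-2330) + (0)·(-457) + (2)·(-1759) + (0)·(-383) = 19
  c_5 = (2)·(1097) + (-3)·(-26) + (-1)·(-2330) + (-2)·(-457) + (3)·(-1759) + (0)·(-383) = 239
  c_6 = (-1)·(1097) + (0)·(-26) + (-2)·(-2330) + (0)·(-457) + (2)·(-1759) + (0)·(-383) = 45
Expand coordinatewise in base 3:
  c_1 = 153 = 0·3^0 + 0·3^1 + 2·3^2 + 2·3^3 + 1·3^4
  c_2 = 137 = 2·3^0 + 0·3^1 + 0·3^2 + 2·3^3 + 1·3^4
  c_3 = 140 = 2·3^0 + 1·3^1 + 0·3^2 + 2·3^3 + 1·3^4
  c_4 = 19 = 1·3^0 + 0·3^1 + 2·3^2
  c_5 = 239 = 2·3^0 + 1·3^1 + 2·3^2 + 2·3^3 + 2·3^4
  c_6 = 45 = 0·3^0 + 0·3^1 + 2·3^2 + 1·3^3
λ_0 = (0, 2, 2, 1, 2, 0)
λ_1 = (0, 0, 1, 0, 1, 0)
λ_2 = (2, 0, 0, 2, 2, 2)
λ_3 = (2, 2, 2, 0, 2, 1)
λ_4 = (1, 1, 1, 0, 2, 0)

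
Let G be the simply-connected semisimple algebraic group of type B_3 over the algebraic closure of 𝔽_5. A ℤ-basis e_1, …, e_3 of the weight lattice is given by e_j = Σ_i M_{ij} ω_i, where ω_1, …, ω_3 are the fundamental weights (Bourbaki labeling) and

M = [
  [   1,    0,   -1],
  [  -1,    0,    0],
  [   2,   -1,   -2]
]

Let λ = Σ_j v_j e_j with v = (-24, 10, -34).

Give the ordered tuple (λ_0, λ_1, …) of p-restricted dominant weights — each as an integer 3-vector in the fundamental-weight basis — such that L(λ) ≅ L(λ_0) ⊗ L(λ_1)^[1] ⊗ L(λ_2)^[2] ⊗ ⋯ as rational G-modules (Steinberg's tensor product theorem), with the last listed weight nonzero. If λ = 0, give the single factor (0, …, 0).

ω-coordinates c = M·v, v = (-24, 10, -34):
  c_1 = (1)·(-24) + (0)·(10) + (-1)·(-34) = 10
  c_2 = (-1)·(-24) + (0)·(10) + (0)·(-34) = 24
  c_3 = (2)·(-24) + (-1)·(10) + (-2)·(-34) = 10
Writing each c_i in base p = 5:
  c_1 = 10 = 0·5^0 + 2·5^1
  c_2 = 24 = 4·5^0 + 4·5^1
  c_3 = 10 = 0·5^0 + 2·5^1
p-restricted factor λ_0 = (0, 4, 0)
p-restricted factor λ_1 = (2, 4, 2)

((0, 4, 0), (2, 4, 2))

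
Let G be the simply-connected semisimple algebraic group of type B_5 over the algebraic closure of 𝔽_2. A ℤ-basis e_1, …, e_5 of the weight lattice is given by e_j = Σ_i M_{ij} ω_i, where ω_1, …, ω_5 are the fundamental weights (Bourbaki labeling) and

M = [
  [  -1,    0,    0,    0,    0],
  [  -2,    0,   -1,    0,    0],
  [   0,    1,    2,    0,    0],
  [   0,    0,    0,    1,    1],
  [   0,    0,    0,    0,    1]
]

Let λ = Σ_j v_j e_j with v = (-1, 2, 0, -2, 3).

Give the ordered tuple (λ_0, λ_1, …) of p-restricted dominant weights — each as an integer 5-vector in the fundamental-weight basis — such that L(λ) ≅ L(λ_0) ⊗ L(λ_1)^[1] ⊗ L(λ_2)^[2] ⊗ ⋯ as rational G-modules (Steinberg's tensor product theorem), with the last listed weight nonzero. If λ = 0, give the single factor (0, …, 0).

((1, 0, 0, 1, 1), (0, 1, 1, 0, 1))

Converting to the ω-basis (c_i = row i of M dotted with v = (-1, 2, 0, -2, 3)):
  c_1 = -1*-1 + 0*2 + 0*0 + 0*-2 + 0*3 = 1
  c_2 = -2*-1 + 0*2 + -1*0 + 0*-2 + 0*3 = 2
  c_3 = 0*-1 + 1*2 + 2*0 + 0*-2 + 0*3 = 2
  c_4 = 0*-1 + 0*2 + 0*0 + 1*-2 + 1*3 = 1
  c_5 = 0*-1 + 0*2 + 0*0 + 0*-2 + 1*3 = 3
Expand coordinatewise in base 2:
  c_1 = 1 = 1·2^0
  c_2 = 2 = 0·2^0 + 1·2^1
  c_3 = 2 = 0·2^0 + 1·2^1
  c_4 = 1 = 1·2^0
  c_5 = 3 = 1·2^0 + 1·2^1
Factor λ_0 = (1, 0, 0, 1, 1)
Factor λ_1 = (0, 1, 1, 0, 1)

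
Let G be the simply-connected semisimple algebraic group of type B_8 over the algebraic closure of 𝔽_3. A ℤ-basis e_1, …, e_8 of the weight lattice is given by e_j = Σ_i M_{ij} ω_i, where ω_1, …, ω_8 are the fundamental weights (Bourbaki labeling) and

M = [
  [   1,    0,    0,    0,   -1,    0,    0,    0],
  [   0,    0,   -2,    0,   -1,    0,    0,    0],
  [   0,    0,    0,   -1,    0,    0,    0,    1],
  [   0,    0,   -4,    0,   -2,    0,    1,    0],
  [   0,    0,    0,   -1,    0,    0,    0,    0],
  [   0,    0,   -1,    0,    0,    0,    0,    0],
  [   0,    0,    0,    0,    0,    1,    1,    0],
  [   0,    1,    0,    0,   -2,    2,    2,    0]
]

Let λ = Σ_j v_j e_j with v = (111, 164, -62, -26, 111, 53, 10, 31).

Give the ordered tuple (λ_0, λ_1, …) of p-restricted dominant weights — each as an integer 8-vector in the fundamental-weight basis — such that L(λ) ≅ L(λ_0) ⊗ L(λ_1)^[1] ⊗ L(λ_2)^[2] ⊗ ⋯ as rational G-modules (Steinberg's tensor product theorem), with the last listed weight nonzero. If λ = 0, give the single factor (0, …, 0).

Compute c_i = Σ_j M_{ij} v_j with v = (111, 164, -62, -26, 111, 53, 10, 31):
  c_1 = 1*111 + 0*164 + 0*-62 + 0*-26 + -1*111 + 0*53 + 0*10 + 0*31 = 0
  c_2 = 0*111 + 0*164 + -2*-62 + 0*-26 + -1*111 + 0*53 + 0*10 + 0*31 = 13
  c_3 = 0*111 + 0*164 + 0*-62 + -1*-26 + 0*111 + 0*53 + 0*10 + 1*31 = 57
  c_4 = 0*111 + 0*164 + -4*-62 + 0*-26 + -2*111 + 0*53 + 1*10 + 0*31 = 36
  c_5 = 0*111 + 0*164 + 0*-62 + -1*-26 + 0*111 + 0*53 + 0*10 + 0*31 = 26
  c_6 = 0*111 + 0*164 + -1*-62 + 0*-26 + 0*111 + 0*53 + 0*10 + 0*31 = 62
  c_7 = 0*111 + 0*164 + 0*-62 + 0*-26 + 0*111 + 1*53 + 1*10 + 0*31 = 63
  c_8 = 0*111 + 1*164 + 0*-62 + 0*-26 + -2*111 + 2*53 + 2*10 + 0*31 = 68
Base-3 expansion of each c_i:
  c_1 = 0
  c_2 = 13 = 1·3^0 + 1·3^1 + 1·3^2
  c_3 = 57 = 0·3^0 + 1·3^1 + 0·3^2 + 2·3^3
  c_4 = 36 = 0·3^0 + 0·3^1 + 1·3^2 + 1·3^3
  c_5 = 26 = 2·3^0 + 2·3^1 + 2·3^2
  c_6 = 62 = 2·3^0 + 2·3^1 + 0·3^2 + 2·3^3
  c_7 = 63 = 0·3^0 + 0·3^1 + 1·3^2 + 2·3^3
  c_8 = 68 = 2·3^0 + 1·3^1 + 1·3^2 + 2·3^3
λ_0 = (0, 1, 0, 0, 2, 2, 0, 2)
λ_1 = (0, 1, 1, 0, 2, 2, 0, 1)
λ_2 = (0, 1, 0, 1, 2, 0, 1, 1)
λ_3 = (0, 0, 2, 1, 0, 2, 2, 2)

((0, 1, 0, 0, 2, 2, 0, 2), (0, 1, 1, 0, 2, 2, 0, 1), (0, 1, 0, 1, 2, 0, 1, 1), (0, 0, 2, 1, 0, 2, 2, 2))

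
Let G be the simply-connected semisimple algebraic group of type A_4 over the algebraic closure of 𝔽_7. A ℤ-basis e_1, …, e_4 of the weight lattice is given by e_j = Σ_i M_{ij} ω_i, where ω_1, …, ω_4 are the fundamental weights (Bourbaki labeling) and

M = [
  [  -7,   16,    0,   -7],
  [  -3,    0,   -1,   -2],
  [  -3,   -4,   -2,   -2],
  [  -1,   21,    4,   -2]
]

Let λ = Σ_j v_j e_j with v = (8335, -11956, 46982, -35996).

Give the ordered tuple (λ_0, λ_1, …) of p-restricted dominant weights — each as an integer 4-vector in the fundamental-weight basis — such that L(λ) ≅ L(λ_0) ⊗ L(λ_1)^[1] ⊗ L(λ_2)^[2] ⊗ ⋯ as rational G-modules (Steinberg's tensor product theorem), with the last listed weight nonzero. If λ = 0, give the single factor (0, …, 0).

((0, 5, 0, 5), (4, 0, 2, 2), (5, 0, 3, 3), (6, 0, 2, 1))

In the fundamental-weight basis, λ has coordinates c = M·v (v = (8335, -11956, 46982, -35996)):
  c_1 = (-7)·(8335) + (16)·(-11956) + 0·46982 + (-7)·(-35996) = 2331
  c_2 = (-3)·(8335) + (0)·(-11956) + (-1)·(46982) + (-2)·(-35996) = 5
  c_3 = (-3)·(8335) + (-4)·(-11956) + (-2)·(46982) + (-2)·(-35996) = 847
  c_4 = (-1)·(8335) + (21)·(-11956) + 4·46982 + (-2)·(-35996) = 509
p = 7; digits c_i = Σ_j d_{ij}·7^j, 0 ≤ d_{ij} < 7:
  c_1 = 2331 = 0·7^0 + 4·7^1 + 5·7^2 + 6·7^3
  c_2 = 5 = 5·7^0
  c_3 = 847 = 0·7^0 + 2·7^1 + 3·7^2 + 2·7^3
  c_4 = 509 = 5·7^0 + 2·7^1 + 3·7^2 + 1·7^3
λ_0 = (0, 5, 0, 5)
λ_1 = (4, 0, 2, 2)
λ_2 = (5, 0, 3, 3)
λ_3 = (6, 0, 2, 1)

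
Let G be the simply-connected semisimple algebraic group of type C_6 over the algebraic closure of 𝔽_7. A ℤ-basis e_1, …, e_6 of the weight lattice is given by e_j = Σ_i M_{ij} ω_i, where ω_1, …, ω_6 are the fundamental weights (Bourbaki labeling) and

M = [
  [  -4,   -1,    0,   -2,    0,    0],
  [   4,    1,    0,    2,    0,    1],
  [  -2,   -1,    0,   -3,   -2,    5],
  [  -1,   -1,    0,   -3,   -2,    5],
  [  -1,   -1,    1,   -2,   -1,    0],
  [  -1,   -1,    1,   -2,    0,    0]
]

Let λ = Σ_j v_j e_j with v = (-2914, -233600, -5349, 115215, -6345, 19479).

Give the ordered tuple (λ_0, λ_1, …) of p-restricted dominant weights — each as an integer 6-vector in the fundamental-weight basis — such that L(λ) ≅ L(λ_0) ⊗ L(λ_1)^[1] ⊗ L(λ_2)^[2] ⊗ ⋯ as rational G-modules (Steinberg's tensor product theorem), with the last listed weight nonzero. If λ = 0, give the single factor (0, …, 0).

Change of basis e → ω: c = M·v where v = (-2914, -233600, -5349, 115215, -6345, 19479):
  c_1 = (-4)·(-2914) + (-1)·(-233600) + (0)·(-5349) + (-2)·(115215) + (0)·(-6345) + 0·19479 = 14826
  c_2 = (4)·(-2914) + (1)·(-233600) + (0)·(-5349) + 2·115215 + (0)·(-6345) + 1·19479 = 4653
  c_3 = (-2)·(-2914) + (-1)·(-233600) + (0)·(-5349) + (-3)·(115215) + (-2)·(-6345) + 5·19479 = 3868
  c_4 = (-1)·(-2914) + (-1)·(-233600) + (0)·(-5349) + (-3)·(115215) + (-2)·(-6345) + 5·19479 = 954
  c_5 = (-1)·(-2914) + (-1)·(-233600) + (1)·(-5349) + (-2)·(115215) + (-1)·(-6345) + 0·19479 = 7080
  c_6 = (-1)·(-2914) + (-1)·(-233600) + (1)·(-5349) + (-2)·(115215) + (0)·(-6345) + 0·19479 = 735
Expand coordinatewise in base 7:
  c_1 = 14826 = 0·7^0 + 4·7^1 + 1·7^2 + 1·7^3 + 6·7^4
  c_2 = 4653 = 5·7^0 + 6·7^1 + 3·7^2 + 6·7^3 + 1·7^4
  c_3 = 3868 = 4·7^0 + 6·7^1 + 1·7^2 + 4·7^3 + 1·7^4
  c_4 = 954 = 2·7^0 + 3·7^1 + 5·7^2 + 2·7^3
  c_5 = 7080 = 3·7^0 + 3·7^1 + 4·7^2 + 6·7^3 + 2·7^4
  c_6 = 735 = 0·7^0 + 0·7^1 + 1·7^2 + 2·7^3
λ_0 = (0, 5, 4, 2, 3, 0)
λ_1 = (4, 6, 6, 3, 3, 0)
λ_2 = (1, 3, 1, 5, 4, 1)
λ_3 = (1, 6, 4, 2, 6, 2)
λ_4 = (6, 1, 1, 0, 2, 0)

((0, 5, 4, 2, 3, 0), (4, 6, 6, 3, 3, 0), (1, 3, 1, 5, 4, 1), (1, 6, 4, 2, 6, 2), (6, 1, 1, 0, 2, 0))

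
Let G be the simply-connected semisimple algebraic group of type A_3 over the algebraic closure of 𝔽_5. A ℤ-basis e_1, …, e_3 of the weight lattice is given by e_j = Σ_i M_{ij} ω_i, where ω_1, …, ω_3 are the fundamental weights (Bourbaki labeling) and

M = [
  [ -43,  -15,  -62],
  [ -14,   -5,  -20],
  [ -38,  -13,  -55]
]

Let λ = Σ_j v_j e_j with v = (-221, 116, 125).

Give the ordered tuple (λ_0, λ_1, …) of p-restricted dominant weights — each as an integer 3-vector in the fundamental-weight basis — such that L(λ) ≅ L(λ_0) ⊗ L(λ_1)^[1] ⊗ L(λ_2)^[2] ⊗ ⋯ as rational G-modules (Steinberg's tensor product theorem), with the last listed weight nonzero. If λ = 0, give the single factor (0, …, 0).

Converting to the ω-basis (c_i = row i of M dotted with v = (-221, 116, 125)):
  c_1 = -43*-221 + -15*116 + -62*125 = 13
  c_2 = -14*-221 + -5*116 + -20*125 = 14
  c_3 = -38*-221 + -13*116 + -55*125 = 15
Base-5 expansion of each c_i:
  c_1 = 13 = 3·5^0 + 2·5^1
  c_2 = 14 = 4·5^0 + 2·5^1
  c_3 = 15 = 0·5^0 + 3·5^1
λ_0 = (3, 4, 0)
λ_1 = (2, 2, 3)

((3, 4, 0), (2, 2, 3))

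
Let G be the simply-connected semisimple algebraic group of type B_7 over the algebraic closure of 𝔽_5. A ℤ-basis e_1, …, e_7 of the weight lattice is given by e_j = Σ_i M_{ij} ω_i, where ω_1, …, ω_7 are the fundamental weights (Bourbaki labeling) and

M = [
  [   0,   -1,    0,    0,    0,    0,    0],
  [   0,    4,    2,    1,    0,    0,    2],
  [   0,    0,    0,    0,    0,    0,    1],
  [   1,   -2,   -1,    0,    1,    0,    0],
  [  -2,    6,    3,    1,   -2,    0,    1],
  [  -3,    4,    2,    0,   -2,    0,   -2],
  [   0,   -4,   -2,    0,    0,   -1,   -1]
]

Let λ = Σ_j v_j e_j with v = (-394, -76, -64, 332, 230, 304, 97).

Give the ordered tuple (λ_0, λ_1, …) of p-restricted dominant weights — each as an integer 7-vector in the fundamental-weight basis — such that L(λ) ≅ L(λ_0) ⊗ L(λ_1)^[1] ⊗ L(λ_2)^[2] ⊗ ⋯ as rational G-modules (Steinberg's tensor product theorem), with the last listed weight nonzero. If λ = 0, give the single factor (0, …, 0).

Change of basis e → ω: c = M·v where v = (-394, -76, -64, 332, 230, 304, 97):
  c_1 = (0)·(-394) + (-1)·(-76) + (0)·(-64) + 0·332 + 0·230 + 0·304 + 0·97 = 76
  c_2 = (0)·(-394) + (4)·(-76) + (2)·(-64) + 1·332 + 0·230 + 0·304 + 2·97 = 94
  c_3 = (0)·(-394) + (0)·(-76) + (0)·(-64) + 0·332 + 0·230 + 0·304 + 1·97 = 97
  c_4 = (1)·(-394) + (-2)·(-76) + (-1)·(-64) + 0·332 + 1·230 + 0·304 + 0·97 = 52
  c_5 = (-2)·(-394) + (6)·(-76) + (3)·(-64) + 1·332 + (-2)·(230) + 0·304 + 1·97 = 109
  c_6 = (-3)·(-394) + (4)·(-76) + (2)·(-64) + 0·332 + (-2)·(230) + 0·304 + (-2)·(97) = 96
  c_7 = (0)·(-394) + (-4)·(-76) + (-2)·(-64) + 0·332 + 0·230 + (-1)·(304) + (-1)·(97) = 31
Writing each c_i in base p = 5:
  c_1 = 76 = 1·5^0 + 0·5^1 + 3·5^2
  c_2 = 94 = 4·5^0 + 3·5^1 + 3·5^2
  c_3 = 97 = 2·5^0 + 4·5^1 + 3·5^2
  c_4 = 52 = 2·5^0 + 0·5^1 + 2·5^2
  c_5 = 109 = 4·5^0 + 1·5^1 + 4·5^2
  c_6 = 96 = 1·5^0 + 4·5^1 + 3·5^2
  c_7 = 31 = 1·5^0 + 1·5^1 + 1·5^2
λ_0 = (1, 4, 2, 2, 4, 1, 1)
λ_1 = (0, 3, 4, 0, 1, 4, 1)
λ_2 = (3, 3, 3, 2, 4, 3, 1)

((1, 4, 2, 2, 4, 1, 1), (0, 3, 4, 0, 1, 4, 1), (3, 3, 3, 2, 4, 3, 1))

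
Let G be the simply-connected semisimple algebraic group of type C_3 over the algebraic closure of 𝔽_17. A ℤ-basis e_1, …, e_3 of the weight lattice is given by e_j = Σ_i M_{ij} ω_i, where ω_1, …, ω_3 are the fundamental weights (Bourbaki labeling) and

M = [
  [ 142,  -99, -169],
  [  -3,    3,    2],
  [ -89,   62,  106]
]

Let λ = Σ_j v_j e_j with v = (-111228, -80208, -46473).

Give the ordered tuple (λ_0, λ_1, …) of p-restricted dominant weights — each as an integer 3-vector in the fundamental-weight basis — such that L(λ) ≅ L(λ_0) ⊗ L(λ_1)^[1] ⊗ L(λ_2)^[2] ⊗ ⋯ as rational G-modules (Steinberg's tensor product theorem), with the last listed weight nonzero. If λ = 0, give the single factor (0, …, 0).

((0, 12, 3), (9, 6, 15))

Converting to the ω-basis (c_i = row i of M dotted with v = (-111228, -80208, -46473)):
  c_1 = (142)·(-111228) + (-99)·(-80208) + (-169)·(-46473) = 153
  c_2 = (-3)·(-111228) + (3)·(-80208) + (2)·(-46473) = 114
  c_3 = (-89)·(-111228) + (62)·(-80208) + (106)·(-46473) = 258
Base-17 expansion of each c_i:
  c_1 = 153 = 0·17^0 + 9·17^1
  c_2 = 114 = 12·17^0 + 6·17^1
  c_3 = 258 = 3·17^0 + 15·17^1
p-restricted factor λ_0 = (0, 12, 3)
p-restricted factor λ_1 = (9, 6, 15)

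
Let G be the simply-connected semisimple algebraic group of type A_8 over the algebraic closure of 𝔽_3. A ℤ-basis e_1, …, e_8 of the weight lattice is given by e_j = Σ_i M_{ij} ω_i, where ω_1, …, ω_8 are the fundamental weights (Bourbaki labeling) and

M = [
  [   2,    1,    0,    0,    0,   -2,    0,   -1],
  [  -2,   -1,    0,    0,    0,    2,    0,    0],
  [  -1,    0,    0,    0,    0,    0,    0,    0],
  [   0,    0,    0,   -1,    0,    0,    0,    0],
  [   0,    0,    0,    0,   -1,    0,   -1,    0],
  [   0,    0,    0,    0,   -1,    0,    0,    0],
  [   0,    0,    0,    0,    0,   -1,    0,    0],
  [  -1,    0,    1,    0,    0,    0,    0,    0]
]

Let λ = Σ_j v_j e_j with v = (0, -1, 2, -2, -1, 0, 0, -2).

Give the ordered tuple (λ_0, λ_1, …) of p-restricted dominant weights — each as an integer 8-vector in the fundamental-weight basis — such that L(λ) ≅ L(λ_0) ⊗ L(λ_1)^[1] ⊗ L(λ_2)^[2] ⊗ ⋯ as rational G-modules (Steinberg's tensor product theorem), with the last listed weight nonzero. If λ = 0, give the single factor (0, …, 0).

Change of basis e → ω: c = M·v where v = (0, -1, 2, -2, -1, 0, 0, -2):
  c_1 = 2*0 + 1*-1 + 0*2 + 0*-2 + 0*-1 + -2*0 + 0*0 + -1*-2 = 1
  c_2 = -2*0 + -1*-1 + 0*2 + 0*-2 + 0*-1 + 2*0 + 0*0 + 0*-2 = 1
  c_3 = -1*0 + 0*-1 + 0*2 + 0*-2 + 0*-1 + 0*0 + 0*0 + 0*-2 = 0
  c_4 = 0*0 + 0*-1 + 0*2 + -1*-2 + 0*-1 + 0*0 + 0*0 + 0*-2 = 2
  c_5 = 0*0 + 0*-1 + 0*2 + 0*-2 + -1*-1 + 0*0 + -1*0 + 0*-2 = 1
  c_6 = 0*0 + 0*-1 + 0*2 + 0*-2 + -1*-1 + 0*0 + 0*0 + 0*-2 = 1
  c_7 = 0*0 + 0*-1 + 0*2 + 0*-2 + 0*-1 + -1*0 + 0*0 + 0*-2 = 0
  c_8 = -1*0 + 0*-1 + 1*2 + 0*-2 + 0*-1 + 0*0 + 0*0 + 0*-2 = 2
p = 3; digits c_i = Σ_j d_{ij}·3^j, 0 ≤ d_{ij} < 3:
  c_1 = 1 = 1·3^0
  c_2 = 1 = 1·3^0
  c_3 = 0
  c_4 = 2 = 2·3^0
  c_5 = 1 = 1·3^0
  c_6 = 1 = 1·3^0
  c_7 = 0
  c_8 = 2 = 2·3^0
p-restricted factor λ_0 = (1, 1, 0, 2, 1, 1, 0, 2)

((1, 1, 0, 2, 1, 1, 0, 2),)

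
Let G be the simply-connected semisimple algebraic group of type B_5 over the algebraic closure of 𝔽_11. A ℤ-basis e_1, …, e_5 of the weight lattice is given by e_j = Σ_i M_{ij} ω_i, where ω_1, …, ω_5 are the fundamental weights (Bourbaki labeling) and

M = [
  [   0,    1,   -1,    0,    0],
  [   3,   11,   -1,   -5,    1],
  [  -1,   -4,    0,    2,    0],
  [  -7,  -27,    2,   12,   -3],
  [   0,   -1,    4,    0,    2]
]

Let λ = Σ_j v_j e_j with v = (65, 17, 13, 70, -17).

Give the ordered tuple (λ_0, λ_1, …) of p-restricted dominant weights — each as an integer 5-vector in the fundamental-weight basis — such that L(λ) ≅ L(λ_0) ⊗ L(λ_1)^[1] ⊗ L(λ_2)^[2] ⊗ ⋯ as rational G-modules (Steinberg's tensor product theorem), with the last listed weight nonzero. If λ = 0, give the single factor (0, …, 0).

((4, 2, 7, 3, 1),)

Change of basis e → ω: c = M·v where v = (65, 17, 13, 70, -17):
  c_1 = 0·65 + 1·17 + (-1)·(13) + 0·70 + (0)·(-17) = 4
  c_2 = 3·65 + 11·17 + (-1)·(13) + (-5)·(70) + (1)·(-17) = 2
  c_3 = (-1)·(65) + (-4)·(17) + 0·13 + 2·70 + (0)·(-17) = 7
  c_4 = (-7)·(65) + (-27)·(17) + 2·13 + 12·70 + (-3)·(-17) = 3
  c_5 = 0·65 + (-1)·(17) + 4·13 + 0·70 + (2)·(-17) = 1
p = 11; digits c_i = Σ_j d_{ij}·11^j, 0 ≤ d_{ij} < 11:
  c_1 = 4 = 4·11^0
  c_2 = 2 = 2·11^0
  c_3 = 7 = 7·11^0
  c_4 = 3 = 3·11^0
  c_5 = 1 = 1·11^0
p-restricted factor λ_0 = (4, 2, 7, 3, 1)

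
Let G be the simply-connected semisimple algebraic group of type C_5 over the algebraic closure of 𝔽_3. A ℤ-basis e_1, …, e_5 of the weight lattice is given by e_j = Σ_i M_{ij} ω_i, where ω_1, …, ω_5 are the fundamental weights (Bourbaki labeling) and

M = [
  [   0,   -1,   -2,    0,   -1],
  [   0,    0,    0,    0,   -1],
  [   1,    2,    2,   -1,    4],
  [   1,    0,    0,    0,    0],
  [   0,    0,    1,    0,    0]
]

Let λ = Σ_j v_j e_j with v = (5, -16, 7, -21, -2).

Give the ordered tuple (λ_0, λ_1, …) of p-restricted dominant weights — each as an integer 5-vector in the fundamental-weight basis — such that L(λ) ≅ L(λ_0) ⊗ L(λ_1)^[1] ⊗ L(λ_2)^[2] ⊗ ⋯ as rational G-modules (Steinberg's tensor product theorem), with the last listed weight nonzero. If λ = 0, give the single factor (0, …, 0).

((1, 2, 0, 2, 1), (1, 0, 0, 1, 2))

Compute c_i = Σ_j M_{ij} v_j with v = (5, -16, 7, -21, -2):
  c_1 = 0·5 + (-1)·(-16) + (-2)·(7) + (0)·(-21) + (-1)·(-2) = 4
  c_2 = 0·5 + (0)·(-16) + 0·7 + (0)·(-21) + (-1)·(-2) = 2
  c_3 = 1·5 + (2)·(-16) + 2·7 + (-1)·(-21) + (4)·(-2) = 0
  c_4 = 1·5 + (0)·(-16) + 0·7 + (0)·(-21) + (0)·(-2) = 5
  c_5 = 0·5 + (0)·(-16) + 1·7 + (0)·(-21) + (0)·(-2) = 7
p = 3; digits c_i = Σ_j d_{ij}·3^j, 0 ≤ d_{ij} < 3:
  c_1 = 4 = 1·3^0 + 1·3^1
  c_2 = 2 = 2·3^0
  c_3 = 0
  c_4 = 5 = 2·3^0 + 1·3^1
  c_5 = 7 = 1·3^0 + 2·3^1
λ_0 = (1, 2, 0, 2, 1)
λ_1 = (1, 0, 0, 1, 2)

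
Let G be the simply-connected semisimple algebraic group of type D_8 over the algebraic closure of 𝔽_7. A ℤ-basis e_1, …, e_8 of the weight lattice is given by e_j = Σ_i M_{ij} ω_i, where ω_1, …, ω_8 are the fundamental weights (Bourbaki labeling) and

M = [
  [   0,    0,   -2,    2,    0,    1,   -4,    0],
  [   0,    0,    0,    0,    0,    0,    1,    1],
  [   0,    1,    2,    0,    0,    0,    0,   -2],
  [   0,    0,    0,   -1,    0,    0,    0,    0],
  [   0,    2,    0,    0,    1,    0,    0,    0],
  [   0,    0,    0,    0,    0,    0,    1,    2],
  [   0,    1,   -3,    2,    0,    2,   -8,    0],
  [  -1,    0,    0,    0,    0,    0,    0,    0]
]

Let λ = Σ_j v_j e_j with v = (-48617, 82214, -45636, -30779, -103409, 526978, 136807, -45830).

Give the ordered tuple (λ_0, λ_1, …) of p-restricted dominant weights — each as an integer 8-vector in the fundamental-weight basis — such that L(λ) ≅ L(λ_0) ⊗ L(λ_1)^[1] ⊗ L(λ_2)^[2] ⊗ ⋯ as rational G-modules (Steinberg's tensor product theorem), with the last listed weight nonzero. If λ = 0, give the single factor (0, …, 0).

Converting to the ω-basis (c_i = row i of M dotted with v = (-48617, 82214, -45636, -30779, -103409, 526978, 136807, -45830)):
  c_1 = (0)·(-48617) + 0·82214 + (-2)·(-45636) + (2)·(-30779) + (0)·(-103409) + 1·526978 + (-4)·(136807) + (0)·(-45830) = 9464
  c_2 = (0)·(-48617) + 0·82214 + (0)·(-45636) + (0)·(-30779) + (0)·(-103409) + 0·526978 + 1·136807 + (1)·(-45830) = 90977
  c_3 = (0)·(-48617) + 1·82214 + (2)·(-45636) + (0)·(-30779) + (0)·(-103409) + 0·526978 + 0·136807 + (-2)·(-45830) = 82602
  c_4 = (0)·(-48617) + 0·82214 + (0)·(-45636) + (-1)·(-30779) + (0)·(-103409) + 0·526978 + 0·136807 + (0)·(-45830) = 30779
  c_5 = (0)·(-48617) + 2·82214 + (0)·(-45636) + (0)·(-30779) + (1)·(-103409) + 0·526978 + 0·136807 + (0)·(-45830) = 61019
  c_6 = (0)·(-48617) + 0·82214 + (0)·(-45636) + (0)·(-30779) + (0)·(-103409) + 0·526978 + 1·136807 + (2)·(-45830) = 45147
  c_7 = (0)·(-48617) + 1·82214 + (-3)·(-45636) + (2)·(-30779) + (0)·(-103409) + 2·526978 + (-8)·(136807) + (0)·(-45830) = 117064
  c_8 = (-1)·(-48617) + 0·82214 + (0)·(-45636) + (0)·(-30779) + (0)·(-103409) + 0·526978 + 0·136807 + (0)·(-45830) = 48617
Expand coordinatewise in base 7:
  c_1 = 9464 = 0·7^0 + 1·7^1 + 4·7^2 + 6·7^3 + 3·7^4
  c_2 = 90977 = 5·7^0 + 4·7^1 + 1·7^2 + 6·7^3 + 2·7^4 + 5·7^5
  c_3 = 82602 = 2·7^0 + 5·7^1 + 5·7^2 + 2·7^3 + 6·7^4 + 4·7^5
  c_4 = 30779 = 0·7^0 + 1·7^1 + 5·7^2 + 5·7^3 + 5·7^4 + 1·7^5
  c_5 = 61019 = 0·7^0 + 2·7^1 + 6·7^2 + 2·7^3 + 4·7^4 + 3·7^5
  c_6 = 45147 = 4·7^0 + 2·7^1 + 4·7^2 + 5·7^3 + 4·7^4 + 2·7^5
  c_7 = 117064 = 3·7^0 + 0·7^1 + 2·7^2 + 5·7^3 + 6·7^4 + 6·7^5
  c_8 = 48617 = 2·7^0 + 1·7^1 + 5·7^2 + 1·7^3 + 6·7^4 + 2·7^5
Factor λ_0 = (0, 5, 2, 0, 0, 4, 3, 2)
Factor λ_1 = (1, 4, 5, 1, 2, 2, 0, 1)
Factor λ_2 = (4, 1, 5, 5, 6, 4, 2, 5)
Factor λ_3 = (6, 6, 2, 5, 2, 5, 5, 1)
Factor λ_4 = (3, 2, 6, 5, 4, 4, 6, 6)
Factor λ_5 = (0, 5, 4, 1, 3, 2, 6, 2)

((0, 5, 2, 0, 0, 4, 3, 2), (1, 4, 5, 1, 2, 2, 0, 1), (4, 1, 5, 5, 6, 4, 2, 5), (6, 6, 2, 5, 2, 5, 5, 1), (3, 2, 6, 5, 4, 4, 6, 6), (0, 5, 4, 1, 3, 2, 6, 2))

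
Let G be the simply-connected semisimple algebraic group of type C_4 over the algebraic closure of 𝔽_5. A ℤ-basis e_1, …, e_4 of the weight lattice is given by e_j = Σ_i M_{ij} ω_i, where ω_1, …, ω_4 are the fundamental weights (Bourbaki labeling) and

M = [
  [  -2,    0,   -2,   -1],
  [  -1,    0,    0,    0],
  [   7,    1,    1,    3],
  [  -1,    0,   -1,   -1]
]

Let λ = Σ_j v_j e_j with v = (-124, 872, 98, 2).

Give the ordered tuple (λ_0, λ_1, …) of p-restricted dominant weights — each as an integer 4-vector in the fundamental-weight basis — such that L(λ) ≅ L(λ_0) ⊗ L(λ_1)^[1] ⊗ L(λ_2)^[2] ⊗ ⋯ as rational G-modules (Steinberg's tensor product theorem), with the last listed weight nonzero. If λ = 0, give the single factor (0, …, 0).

((0, 4, 3, 4), (0, 4, 1, 4), (2, 4, 4, 0))

Converting to the ω-basis (c_i = row i of M dotted with v = (-124, 872, 98, 2)):
  c_1 = (-2)·(-124) + 0·872 + (-2)·(98) + (-1)·(2) = 50
  c_2 = (-1)·(-124) + 0·872 + 0·98 + 0·2 = 124
  c_3 = (7)·(-124) + 1·872 + 1·98 + 3·2 = 108
  c_4 = (-1)·(-124) + 0·872 + (-1)·(98) + (-1)·(2) = 24
Writing each c_i in base p = 5:
  c_1 = 50 = 0·5^0 + 0·5^1 + 2·5^2
  c_2 = 124 = 4·5^0 + 4·5^1 + 4·5^2
  c_3 = 108 = 3·5^0 + 1·5^1 + 4·5^2
  c_4 = 24 = 4·5^0 + 4·5^1
p-restricted factor λ_0 = (0, 4, 3, 4)
p-restricted factor λ_1 = (0, 4, 1, 4)
p-restricted factor λ_2 = (2, 4, 4, 0)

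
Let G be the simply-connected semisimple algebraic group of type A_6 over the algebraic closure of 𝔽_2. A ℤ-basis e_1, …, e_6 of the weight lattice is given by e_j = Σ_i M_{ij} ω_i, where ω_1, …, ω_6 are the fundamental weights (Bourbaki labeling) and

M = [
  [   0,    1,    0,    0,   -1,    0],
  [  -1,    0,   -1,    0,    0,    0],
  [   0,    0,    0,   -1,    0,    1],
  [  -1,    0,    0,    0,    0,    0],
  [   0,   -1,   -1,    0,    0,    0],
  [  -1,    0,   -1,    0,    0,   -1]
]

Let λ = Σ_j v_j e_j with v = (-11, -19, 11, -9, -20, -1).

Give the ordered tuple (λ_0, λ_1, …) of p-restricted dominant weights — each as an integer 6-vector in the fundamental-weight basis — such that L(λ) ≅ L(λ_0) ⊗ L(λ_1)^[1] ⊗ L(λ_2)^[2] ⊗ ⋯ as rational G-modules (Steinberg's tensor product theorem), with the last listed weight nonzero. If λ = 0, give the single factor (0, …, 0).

Converting to the ω-basis (c_i = row i of M dotted with v = (-11, -19, 11, -9, -20, -1)):
  c_1 = 0*-11 + 1*-19 + 0*11 + 0*-9 + -1*-20 + 0*-1 = 1
  c_2 = -1*-11 + 0*-19 + -1*11 + 0*-9 + 0*-20 + 0*-1 = 0
  c_3 = 0*-11 + 0*-19 + 0*11 + -1*-9 + 0*-20 + 1*-1 = 8
  c_4 = -1*-11 + 0*-19 + 0*11 + 0*-9 + 0*-20 + 0*-1 = 11
  c_5 = 0*-11 + -1*-19 + -1*11 + 0*-9 + 0*-20 + 0*-1 = 8
  c_6 = -1*-11 + 0*-19 + -1*11 + 0*-9 + 0*-20 + -1*-1 = 1
Base-2 expansion of each c_i:
  c_1 = 1 = 1·2^0
  c_2 = 0
  c_3 = 8 = 0·2^0 + 0·2^1 + 0·2^2 + 1·2^3
  c_4 = 11 = 1·2^0 + 1·2^1 + 0·2^2 + 1·2^3
  c_5 = 8 = 0·2^0 + 0·2^1 + 0·2^2 + 1·2^3
  c_6 = 1 = 1·2^0
Factor λ_0 = (1, 0, 0, 1, 0, 1)
Factor λ_1 = (0, 0, 0, 1, 0, 0)
Factor λ_2 = (0, 0, 0, 0, 0, 0)
Factor λ_3 = (0, 0, 1, 1, 1, 0)

((1, 0, 0, 1, 0, 1), (0, 0, 0, 1, 0, 0), (0, 0, 0, 0, 0, 0), (0, 0, 1, 1, 1, 0))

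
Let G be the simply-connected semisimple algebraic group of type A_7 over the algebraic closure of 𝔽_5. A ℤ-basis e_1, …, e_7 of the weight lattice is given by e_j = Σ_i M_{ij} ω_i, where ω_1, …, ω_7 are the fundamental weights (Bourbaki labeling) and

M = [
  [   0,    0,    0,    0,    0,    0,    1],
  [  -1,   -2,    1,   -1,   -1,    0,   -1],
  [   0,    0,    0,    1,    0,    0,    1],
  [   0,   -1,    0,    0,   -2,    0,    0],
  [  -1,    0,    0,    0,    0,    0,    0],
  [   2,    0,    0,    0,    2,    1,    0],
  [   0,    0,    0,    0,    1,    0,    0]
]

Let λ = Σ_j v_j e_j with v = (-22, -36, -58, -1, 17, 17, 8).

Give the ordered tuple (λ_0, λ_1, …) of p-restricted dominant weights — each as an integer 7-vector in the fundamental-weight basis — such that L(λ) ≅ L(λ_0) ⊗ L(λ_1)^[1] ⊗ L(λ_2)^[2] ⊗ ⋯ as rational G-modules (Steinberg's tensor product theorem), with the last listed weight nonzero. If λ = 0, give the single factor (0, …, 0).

ω-coordinates c = M·v, v = (-22, -36, -58, -1, 17, 17, 8):
  c_1 = (0)·(-22) + (0)·(-36) + (0)·(-58) + (0)·(-1) + 0·17 + 0·17 + 1·8 = 8
  c_2 = (-1)·(-22) + (-2)·(-36) + (1)·(-58) + (-1)·(-1) + (-1)·(17) + 0·17 + (-1)·(8) = 12
  c_3 = (0)·(-22) + (0)·(-36) + (0)·(-58) + (1)·(-1) + 0·17 + 0·17 + 1·8 = 7
  c_4 = (0)·(-22) + (-1)·(-36) + (0)·(-58) + (0)·(-1) + (-2)·(17) + 0·17 + 0·8 = 2
  c_5 = (-1)·(-22) + (0)·(-36) + (0)·(-58) + (0)·(-1) + 0·17 + 0·17 + 0·8 = 22
  c_6 = (2)·(-22) + (0)·(-36) + (0)·(-58) + (0)·(-1) + 2·17 + 1·17 + 0·8 = 7
  c_7 = (0)·(-22) + (0)·(-36) + (0)·(-58) + (0)·(-1) + 1·17 + 0·17 + 0·8 = 17
Writing each c_i in base p = 5:
  c_1 = 8 = 3·5^0 + 1·5^1
  c_2 = 12 = 2·5^0 + 2·5^1
  c_3 = 7 = 2·5^0 + 1·5^1
  c_4 = 2 = 2·5^0
  c_5 = 22 = 2·5^0 + 4·5^1
  c_6 = 7 = 2·5^0 + 1·5^1
  c_7 = 17 = 2·5^0 + 3·5^1
λ_0 = (3, 2, 2, 2, 2, 2, 2)
λ_1 = (1, 2, 1, 0, 4, 1, 3)

((3, 2, 2, 2, 2, 2, 2), (1, 2, 1, 0, 4, 1, 3))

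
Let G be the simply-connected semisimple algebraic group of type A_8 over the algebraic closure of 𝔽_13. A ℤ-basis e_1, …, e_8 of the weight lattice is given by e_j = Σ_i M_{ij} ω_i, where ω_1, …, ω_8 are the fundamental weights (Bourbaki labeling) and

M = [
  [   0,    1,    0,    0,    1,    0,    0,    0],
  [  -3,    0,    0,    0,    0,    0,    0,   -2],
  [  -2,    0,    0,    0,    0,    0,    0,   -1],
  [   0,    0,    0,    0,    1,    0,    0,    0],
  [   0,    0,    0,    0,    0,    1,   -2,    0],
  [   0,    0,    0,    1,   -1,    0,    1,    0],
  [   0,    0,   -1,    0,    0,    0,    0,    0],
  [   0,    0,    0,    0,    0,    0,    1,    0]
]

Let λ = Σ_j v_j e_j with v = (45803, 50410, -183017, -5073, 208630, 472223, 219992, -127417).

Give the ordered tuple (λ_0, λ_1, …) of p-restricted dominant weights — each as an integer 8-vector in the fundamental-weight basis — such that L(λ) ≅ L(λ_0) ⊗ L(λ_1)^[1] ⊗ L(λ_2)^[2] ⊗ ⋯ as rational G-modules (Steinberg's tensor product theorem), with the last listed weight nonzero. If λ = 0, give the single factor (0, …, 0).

Change of basis e → ω: c = M·v where v = (45803, 50410, -183017, -5073, 208630, 472223, 219992, -127417):
  c_1 = (0)·(45803) + (1)·(50410) + (0)·(-183017) + (0)·(-5073) + (1)·(208630) + (0)·(472223) + (0)·(219992) + (0)·(-127417) = 259040
  c_2 = (-3)·(45803) + (0)·(50410) + (0)·(-183017) + (0)·(-5073) + (0)·(208630) + (0)·(472223) + (0)·(219992) + (-2)·(-127417) = 117425
  c_3 = (-2)·(45803) + (0)·(50410) + (0)·(-183017) + (0)·(-5073) + (0)·(208630) + (0)·(472223) + (0)·(219992) + (-1)·(-127417) = 35811
  c_4 = (0)·(45803) + (0)·(50410) + (0)·(-183017) + (0)·(-5073) + (1)·(208630) + (0)·(472223) + (0)·(219992) + (0)·(-127417) = 208630
  c_5 = (0)·(45803) + (0)·(50410) + (0)·(-183017) + (0)·(-5073) + (0)·(208630) + (1)·(472223) + (-2)·(219992) + (0)·(-127417) = 32239
  c_6 = (0)·(45803) + (0)·(50410) + (0)·(-183017) + (1)·(-5073) + (-1)·(208630) + (0)·(472223) + (1)·(219992) + (0)·(-127417) = 6289
  c_7 = (0)·(45803) + (0)·(50410) + (-1)·(-183017) + (0)·(-5073) + (0)·(208630) + (0)·(472223) + (0)·(219992) + (0)·(-127417) = 183017
  c_8 = (0)·(45803) + (0)·(50410) + (0)·(-183017) + (0)·(-5073) + (0)·(208630) + (0)·(472223) + (1)·(219992) + (0)·(-127417) = 219992
Base-13 expansion of each c_i:
  c_1 = 259040 = 2·13^0 + 10·13^1 + 11·13^2 + 0·13^3 + 9·13^4
  c_2 = 117425 = 9·13^0 + 10·13^1 + 5·13^2 + 1·13^3 + 4·13^4
  c_3 = 35811 = 9·13^0 + 11·13^1 + 3·13^2 + 3·13^3 + 1·13^4
  c_4 = 208630 = 6·13^0 + 6·13^1 + 12·13^2 + 3·13^3 + 7·13^4
  c_5 = 32239 = 12·13^0 + 9·13^1 + 8·13^2 + 1·13^3 + 1·13^4
  c_6 = 6289 = 10·13^0 + 2·13^1 + 11·13^2 + 2·13^3
  c_7 = 183017 = 3·13^0 + 12·13^1 + 3·13^2 + 5·13^3 + 6·13^4
  c_8 = 219992 = 6·13^0 + 9·13^1 + 1·13^2 + 9·13^3 + 7·13^4
Factor λ_0 = (2, 9, 9, 6, 12, 10, 3, 6)
Factor λ_1 = (10, 10, 11, 6, 9, 2, 12, 9)
Factor λ_2 = (11, 5, 3, 12, 8, 11, 3, 1)
Factor λ_3 = (0, 1, 3, 3, 1, 2, 5, 9)
Factor λ_4 = (9, 4, 1, 7, 1, 0, 6, 7)

((2, 9, 9, 6, 12, 10, 3, 6), (10, 10, 11, 6, 9, 2, 12, 9), (11, 5, 3, 12, 8, 11, 3, 1), (0, 1, 3, 3, 1, 2, 5, 9), (9, 4, 1, 7, 1, 0, 6, 7))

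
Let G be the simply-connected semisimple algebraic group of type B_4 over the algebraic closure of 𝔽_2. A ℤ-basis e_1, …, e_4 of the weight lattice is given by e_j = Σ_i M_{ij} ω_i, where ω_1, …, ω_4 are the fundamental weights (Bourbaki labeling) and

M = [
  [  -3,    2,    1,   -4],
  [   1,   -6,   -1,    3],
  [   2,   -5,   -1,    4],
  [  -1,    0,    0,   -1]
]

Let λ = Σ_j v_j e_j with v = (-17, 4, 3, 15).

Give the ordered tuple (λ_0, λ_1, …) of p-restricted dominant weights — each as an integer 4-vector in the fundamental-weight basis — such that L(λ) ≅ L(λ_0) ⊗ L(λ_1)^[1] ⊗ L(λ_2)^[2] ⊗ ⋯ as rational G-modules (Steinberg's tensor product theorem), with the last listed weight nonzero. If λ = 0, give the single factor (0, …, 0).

((0, 1, 1, 0), (1, 0, 1, 1))

In the fundamental-weight basis, λ has coordinates c = M·v (v = (-17, 4, 3, 15)):
  c_1 = (-3)·(-17) + 2·4 + 1·3 + (-4)·(15) = 2
  c_2 = (1)·(-17) + (-6)·(4) + (-1)·(3) + 3·15 = 1
  c_3 = (2)·(-17) + (-5)·(4) + (-1)·(3) + 4·15 = 3
  c_4 = (-1)·(-17) + 0·4 + 0·3 + (-1)·(15) = 2
Expand coordinatewise in base 2:
  c_1 = 2 = 0·2^0 + 1·2^1
  c_2 = 1 = 1·2^0
  c_3 = 3 = 1·2^0 + 1·2^1
  c_4 = 2 = 0·2^0 + 1·2^1
Factor λ_0 = (0, 1, 1, 0)
Factor λ_1 = (1, 0, 1, 1)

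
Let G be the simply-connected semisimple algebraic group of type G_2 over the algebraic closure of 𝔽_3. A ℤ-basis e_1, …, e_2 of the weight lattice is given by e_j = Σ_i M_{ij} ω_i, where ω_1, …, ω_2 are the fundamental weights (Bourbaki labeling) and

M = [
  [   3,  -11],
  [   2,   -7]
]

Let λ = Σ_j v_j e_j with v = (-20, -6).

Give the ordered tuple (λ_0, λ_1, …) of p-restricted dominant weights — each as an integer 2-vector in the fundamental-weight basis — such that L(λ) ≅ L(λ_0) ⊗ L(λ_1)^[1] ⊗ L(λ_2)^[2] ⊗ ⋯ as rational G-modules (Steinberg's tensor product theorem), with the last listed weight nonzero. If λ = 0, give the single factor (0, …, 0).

((0, 2), (2, 0))

Compute c_i = Σ_j M_{ij} v_j with v = (-20, -6):
  c_1 = 3*-20 + -11*-6 = 6
  c_2 = 2*-20 + -7*-6 = 2
Expand coordinatewise in base 3:
  c_1 = 6 = 0·3^0 + 2·3^1
  c_2 = 2 = 2·3^0
p-restricted factor λ_0 = (0, 2)
p-restricted factor λ_1 = (2, 0)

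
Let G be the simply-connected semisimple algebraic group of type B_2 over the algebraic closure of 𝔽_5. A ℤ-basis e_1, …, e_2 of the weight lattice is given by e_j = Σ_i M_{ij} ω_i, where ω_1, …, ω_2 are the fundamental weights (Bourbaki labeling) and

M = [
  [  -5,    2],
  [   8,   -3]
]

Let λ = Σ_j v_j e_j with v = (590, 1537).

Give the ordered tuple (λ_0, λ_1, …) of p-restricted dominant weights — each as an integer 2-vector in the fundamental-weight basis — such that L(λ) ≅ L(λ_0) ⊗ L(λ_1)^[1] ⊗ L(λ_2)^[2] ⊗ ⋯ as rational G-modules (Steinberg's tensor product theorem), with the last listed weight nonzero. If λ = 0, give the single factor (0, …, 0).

In the fundamental-weight basis, λ has coordinates c = M·v (v = (590, 1537)):
  c_1 = (-5)·(590) + 2·1537 = 124
  c_2 = 8·590 + (-3)·(1537) = 109
Base-5 expansion of each c_i:
  c_1 = 124 = 4·5^0 + 4·5^1 + 4·5^2
  c_2 = 109 = 4·5^0 + 1·5^1 + 4·5^2
p-restricted factor λ_0 = (4, 4)
p-restricted factor λ_1 = (4, 1)
p-restricted factor λ_2 = (4, 4)

((4, 4), (4, 1), (4, 4))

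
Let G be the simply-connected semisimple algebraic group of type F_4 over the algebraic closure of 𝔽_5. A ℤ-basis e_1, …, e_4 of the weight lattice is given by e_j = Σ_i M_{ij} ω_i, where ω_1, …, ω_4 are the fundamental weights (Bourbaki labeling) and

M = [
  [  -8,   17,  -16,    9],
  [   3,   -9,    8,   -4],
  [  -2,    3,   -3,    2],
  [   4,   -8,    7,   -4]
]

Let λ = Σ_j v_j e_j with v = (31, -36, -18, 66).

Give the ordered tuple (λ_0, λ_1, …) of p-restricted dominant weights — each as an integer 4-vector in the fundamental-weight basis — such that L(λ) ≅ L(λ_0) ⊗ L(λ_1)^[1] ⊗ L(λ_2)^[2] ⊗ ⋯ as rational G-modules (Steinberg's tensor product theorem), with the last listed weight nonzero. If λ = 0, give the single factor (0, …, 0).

In the fundamental-weight basis, λ has coordinates c = M·v (v = (31, -36, -18, 66)):
  c_1 = (-8)·(31) + (17)·(-36) + (-16)·(-18) + (9)·(66) = 22
  c_2 = (3)·(31) + (-9)·(-36) + (8)·(-18) + (-4)·(66) = 9
  c_3 = (-2)·(31) + (3)·(-36) + (-3)·(-18) + (2)·(66) = 16
  c_4 = (4)·(31) + (-8)·(-36) + (7)·(-18) + (-4)·(66) = 22
Expand coordinatewise in base 5:
  c_1 = 22 = 2·5^0 + 4·5^1
  c_2 = 9 = 4·5^0 + 1·5^1
  c_3 = 16 = 1·5^0 + 3·5^1
  c_4 = 22 = 2·5^0 + 4·5^1
λ_0 = (2, 4, 1, 2)
λ_1 = (4, 1, 3, 4)

((2, 4, 1, 2), (4, 1, 3, 4))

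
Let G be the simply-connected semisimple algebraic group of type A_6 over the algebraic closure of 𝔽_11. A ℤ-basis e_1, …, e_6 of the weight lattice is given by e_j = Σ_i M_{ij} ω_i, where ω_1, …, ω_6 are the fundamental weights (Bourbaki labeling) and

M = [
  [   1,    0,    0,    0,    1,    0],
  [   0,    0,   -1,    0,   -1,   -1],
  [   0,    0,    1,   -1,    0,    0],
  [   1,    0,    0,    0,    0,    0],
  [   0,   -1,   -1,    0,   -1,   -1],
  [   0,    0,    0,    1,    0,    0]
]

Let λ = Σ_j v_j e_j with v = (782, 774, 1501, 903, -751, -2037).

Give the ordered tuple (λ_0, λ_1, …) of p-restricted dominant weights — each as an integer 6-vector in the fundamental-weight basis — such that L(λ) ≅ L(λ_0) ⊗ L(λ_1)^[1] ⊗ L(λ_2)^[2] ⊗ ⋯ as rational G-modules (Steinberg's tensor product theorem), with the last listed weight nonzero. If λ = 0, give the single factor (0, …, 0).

ω-coordinates c = M·v, v = (782, 774, 1501, 903, -751, -2037):
  c_1 = (1)·(782) + (0)·(774) + (0)·(1501) + (0)·(903) + (1)·(-751) + (0)·(-2037) = 31
  c_2 = (0)·(782) + (0)·(774) + (-1)·(1501) + (0)·(903) + (-1)·(-751) + (-1)·(-2037) = 1287
  c_3 = (0)·(782) + (0)·(774) + (1)·(1501) + (-1)·(903) + (0)·(-751) + (0)·(-2037) = 598
  c_4 = (1)·(782) + (0)·(774) + (0)·(1501) + (0)·(903) + (0)·(-751) + (0)·(-2037) = 782
  c_5 = (0)·(782) + (-1)·(774) + (-1)·(1501) + (0)·(903) + (-1)·(-751) + (-1)·(-2037) = 513
  c_6 = (0)·(782) + (0)·(774) + (0)·(1501) + (1)·(903) + (0)·(-751) + (0)·(-2037) = 903
Writing each c_i in base p = 11:
  c_1 = 31 = 9·11^0 + 2·11^1
  c_2 = 1287 = 0·11^0 + 7·11^1 + 10·11^2
  c_3 = 598 = 4·11^0 + 10·11^1 + 4·11^2
  c_4 = 782 = 1·11^0 + 5·11^1 + 6·11^2
  c_5 = 513 = 7·11^0 + 2·11^1 + 4·11^2
  c_6 = 903 = 1·11^0 + 5·11^1 + 7·11^2
p-restricted factor λ_0 = (9, 0, 4, 1, 7, 1)
p-restricted factor λ_1 = (2, 7, 10, 5, 2, 5)
p-restricted factor λ_2 = (0, 10, 4, 6, 4, 7)

((9, 0, 4, 1, 7, 1), (2, 7, 10, 5, 2, 5), (0, 10, 4, 6, 4, 7))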